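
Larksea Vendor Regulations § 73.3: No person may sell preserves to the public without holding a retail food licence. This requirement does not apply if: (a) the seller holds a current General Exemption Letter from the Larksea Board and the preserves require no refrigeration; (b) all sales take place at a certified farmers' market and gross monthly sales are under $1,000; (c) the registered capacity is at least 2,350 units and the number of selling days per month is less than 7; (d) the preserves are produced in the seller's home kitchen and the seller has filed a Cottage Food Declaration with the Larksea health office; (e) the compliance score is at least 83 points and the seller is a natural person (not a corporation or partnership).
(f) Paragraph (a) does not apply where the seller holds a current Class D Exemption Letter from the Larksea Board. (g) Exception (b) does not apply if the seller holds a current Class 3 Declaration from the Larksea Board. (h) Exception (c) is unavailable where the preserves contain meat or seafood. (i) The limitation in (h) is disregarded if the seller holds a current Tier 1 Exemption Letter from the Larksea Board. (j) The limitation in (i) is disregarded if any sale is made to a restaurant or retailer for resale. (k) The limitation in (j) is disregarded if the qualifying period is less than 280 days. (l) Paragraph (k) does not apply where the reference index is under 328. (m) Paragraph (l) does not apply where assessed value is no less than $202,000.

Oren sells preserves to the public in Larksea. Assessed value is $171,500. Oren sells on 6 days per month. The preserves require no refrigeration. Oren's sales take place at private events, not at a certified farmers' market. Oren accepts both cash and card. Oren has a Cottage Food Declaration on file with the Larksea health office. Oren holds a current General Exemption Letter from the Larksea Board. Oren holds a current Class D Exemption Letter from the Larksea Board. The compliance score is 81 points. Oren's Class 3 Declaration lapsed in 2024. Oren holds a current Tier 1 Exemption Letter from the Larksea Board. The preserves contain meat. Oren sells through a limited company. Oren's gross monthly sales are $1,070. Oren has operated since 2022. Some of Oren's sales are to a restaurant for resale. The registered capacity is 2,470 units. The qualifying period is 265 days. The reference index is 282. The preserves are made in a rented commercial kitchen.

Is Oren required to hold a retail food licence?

Exception (a) is satisfied on its face — a current General Exemption Letter is held; the preserves are shelf-stable. But applying paragraph (f): (f) operates against (a): a current Class D Exemption Letter is held. (a) is therefore removed.
Exception (b) does not apply: sales are at private events, not a certified farmers' market.
All of (c)'s requirements are met (the registered capacity is 2,470 units, meeting the 2,350 units threshold; the number of selling days per month is 6, less than the 7 limit). But: (h) is engaged — the preserves contain meat. (i) would limit (h) — a current Tier 1 Exemption Letter is held — but (j) sets (i) aside: (j) is engaged — some sales are to a restaurant for resale. (k) would limit (j) — the qualifying period is 265 days, less than the 280 days limit — but (l) sets (k) aside: (l) operates against (k): the reference index is 282, under the 328 limit. (m), which would lift (l), does not operate here — assessed value is $171,500, short of $202,000. So (c) is unavailable.
Exception (d) fails — the preserves are made in a commercial kitchen, not a home kitchen.
Exception (e) does not apply: the compliance score is 81 points, short of 83 points.
Every exception is unavailable, so the rule governs.

Yes — Oren must hold a retail food licence.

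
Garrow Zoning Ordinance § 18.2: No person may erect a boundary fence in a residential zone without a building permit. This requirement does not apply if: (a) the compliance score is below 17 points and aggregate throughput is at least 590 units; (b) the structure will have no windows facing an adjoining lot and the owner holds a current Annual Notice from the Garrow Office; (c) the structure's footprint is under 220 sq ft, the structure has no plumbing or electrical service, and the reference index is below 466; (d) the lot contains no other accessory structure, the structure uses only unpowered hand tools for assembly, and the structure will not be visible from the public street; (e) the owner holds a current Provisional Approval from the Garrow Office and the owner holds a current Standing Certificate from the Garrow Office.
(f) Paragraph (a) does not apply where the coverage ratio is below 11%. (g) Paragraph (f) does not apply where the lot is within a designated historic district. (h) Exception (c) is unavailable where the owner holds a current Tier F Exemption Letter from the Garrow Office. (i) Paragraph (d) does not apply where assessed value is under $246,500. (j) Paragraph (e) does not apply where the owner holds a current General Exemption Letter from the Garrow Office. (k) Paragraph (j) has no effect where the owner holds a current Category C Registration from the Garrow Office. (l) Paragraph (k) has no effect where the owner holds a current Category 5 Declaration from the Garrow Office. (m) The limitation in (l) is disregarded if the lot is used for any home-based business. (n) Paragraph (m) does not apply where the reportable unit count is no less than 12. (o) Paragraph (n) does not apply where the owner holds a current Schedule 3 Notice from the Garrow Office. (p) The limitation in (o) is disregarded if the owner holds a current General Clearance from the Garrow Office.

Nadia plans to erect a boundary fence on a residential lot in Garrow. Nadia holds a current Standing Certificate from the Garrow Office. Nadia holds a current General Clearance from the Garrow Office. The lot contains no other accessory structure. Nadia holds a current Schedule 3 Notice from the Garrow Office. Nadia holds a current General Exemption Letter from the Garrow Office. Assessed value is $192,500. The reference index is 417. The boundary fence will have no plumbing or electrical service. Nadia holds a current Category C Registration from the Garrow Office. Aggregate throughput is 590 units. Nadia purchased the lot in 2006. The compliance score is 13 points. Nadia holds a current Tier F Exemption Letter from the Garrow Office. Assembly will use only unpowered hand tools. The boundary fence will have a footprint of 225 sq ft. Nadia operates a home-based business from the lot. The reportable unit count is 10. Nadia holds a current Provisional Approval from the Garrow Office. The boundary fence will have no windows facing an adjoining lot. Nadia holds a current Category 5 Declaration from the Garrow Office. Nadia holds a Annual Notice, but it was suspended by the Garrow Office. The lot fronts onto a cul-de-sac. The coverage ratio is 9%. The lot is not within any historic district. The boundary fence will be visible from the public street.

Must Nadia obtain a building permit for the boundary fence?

All of (a)'s requirements are met (the compliance score is 13 points, below the 17 points limit; aggregate throughput is 590 units, meeting the 590 units threshold). But applying paragraphs (f)–(g): (f) applies — the coverage ratio is 9%, below the 11% limit. (g) is not triggered (the lot is not in a historic district), so (f) stands. So (a) is unavailable.
Exception (b) does not apply: the Annual Notice is not current.
Exception (c) fails — the structure's footprint is 225 sq ft, not under 220 sq ft.
Exception (d) fails — the structure will be visible from the street.
All of (e)'s requirements are met (a current Provisional Approval is held; a current Standing Certificate is held). As to paragraphs (j)–(p): (j) would limit (e) — a current General Exemption Letter is held — but (k) sets (j) aside: (k) operates against (j): a current Category C Registration is held. (l) would limit (k) — a current Category 5 Declaration is held — but (m) sets (l) aside: (m) is engaged — a home-based business operates on the lot. (n), which would lift (m), is not triggered — the reportable unit count is 10, short of 12. (e) remains available.

No — exception (e) applies; Nadia does not need a building permit.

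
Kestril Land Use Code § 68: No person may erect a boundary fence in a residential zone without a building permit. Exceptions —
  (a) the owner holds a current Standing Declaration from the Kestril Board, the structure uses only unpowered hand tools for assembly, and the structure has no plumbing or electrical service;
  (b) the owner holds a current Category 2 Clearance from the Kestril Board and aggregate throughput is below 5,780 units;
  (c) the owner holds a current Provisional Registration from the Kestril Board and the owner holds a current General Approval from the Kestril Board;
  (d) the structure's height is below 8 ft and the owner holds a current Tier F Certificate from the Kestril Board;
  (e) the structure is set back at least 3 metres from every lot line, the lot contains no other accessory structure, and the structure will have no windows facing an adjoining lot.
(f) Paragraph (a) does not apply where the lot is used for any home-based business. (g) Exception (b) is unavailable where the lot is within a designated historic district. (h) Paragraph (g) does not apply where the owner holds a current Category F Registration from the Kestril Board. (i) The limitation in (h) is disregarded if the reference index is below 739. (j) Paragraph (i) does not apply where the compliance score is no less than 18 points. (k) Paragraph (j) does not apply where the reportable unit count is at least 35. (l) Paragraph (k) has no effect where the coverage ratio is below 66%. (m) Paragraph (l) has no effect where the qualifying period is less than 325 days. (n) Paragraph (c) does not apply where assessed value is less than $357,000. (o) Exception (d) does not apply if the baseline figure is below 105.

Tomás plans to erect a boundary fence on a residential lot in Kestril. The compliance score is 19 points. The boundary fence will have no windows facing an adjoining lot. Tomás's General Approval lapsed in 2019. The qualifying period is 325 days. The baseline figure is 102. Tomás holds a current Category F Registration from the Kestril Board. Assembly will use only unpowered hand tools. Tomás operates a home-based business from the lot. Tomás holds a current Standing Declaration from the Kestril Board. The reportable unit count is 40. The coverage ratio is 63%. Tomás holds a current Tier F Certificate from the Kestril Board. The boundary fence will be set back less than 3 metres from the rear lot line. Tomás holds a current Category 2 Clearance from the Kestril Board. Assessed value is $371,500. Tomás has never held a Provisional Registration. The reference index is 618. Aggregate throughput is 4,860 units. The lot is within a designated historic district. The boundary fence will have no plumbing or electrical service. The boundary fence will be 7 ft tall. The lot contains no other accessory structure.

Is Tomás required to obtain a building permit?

Exception (a)'s conditions are all satisfied: a current Standing Declaration is held; assembly uses only hand tools; there is no plumbing or electrical service. However, paragraph (f) must be considered: (f) operates against (a): a home-based business operates on the lot. (a) is therefore removed.
Exception (b): a current Category 2 Clearance is held; aggregate throughput is 4,860 units, below the 5,780 units limit — every condition holds. Applying paragraphs (g)–(m): (g) operates (the lot is in a historic district), but is displaced by (h): (h) is engaged — a current Category F Registration is held. (i) would limit (h) — the reference index is 618, below the 739 limit — but (j) sets (i) aside: (j) operates against (i): the compliance score is 19 points, meeting the 18 points threshold. (k) would limit (j) — the reportable unit count is 40, meeting the 35 threshold — but (l) sets (k) aside: (l) operates against (k): the coverage ratio is 63%, below the 66% limit. (m), which would lift (l), is not triggered — the qualifying period is 325 days, not less than 325 days. Exception (b) stands.
Exception (c) requires that the owner holds a current Provisional Registration from the Kestril Board; but the Provisional Registration is not current, so (c) is unavailable.
All of (d)'s requirements are met (the structure's height is 7 ft, below the 8 ft limit; a current Tier F Certificate is held). But: (o) is triggered — the baseline figure is 102, below the 105 limit. So (d) is unavailable.
Exception (e) does not apply: the rear setback is under 3 m.

No — exception (b) applies; Tomás does not need a building permit.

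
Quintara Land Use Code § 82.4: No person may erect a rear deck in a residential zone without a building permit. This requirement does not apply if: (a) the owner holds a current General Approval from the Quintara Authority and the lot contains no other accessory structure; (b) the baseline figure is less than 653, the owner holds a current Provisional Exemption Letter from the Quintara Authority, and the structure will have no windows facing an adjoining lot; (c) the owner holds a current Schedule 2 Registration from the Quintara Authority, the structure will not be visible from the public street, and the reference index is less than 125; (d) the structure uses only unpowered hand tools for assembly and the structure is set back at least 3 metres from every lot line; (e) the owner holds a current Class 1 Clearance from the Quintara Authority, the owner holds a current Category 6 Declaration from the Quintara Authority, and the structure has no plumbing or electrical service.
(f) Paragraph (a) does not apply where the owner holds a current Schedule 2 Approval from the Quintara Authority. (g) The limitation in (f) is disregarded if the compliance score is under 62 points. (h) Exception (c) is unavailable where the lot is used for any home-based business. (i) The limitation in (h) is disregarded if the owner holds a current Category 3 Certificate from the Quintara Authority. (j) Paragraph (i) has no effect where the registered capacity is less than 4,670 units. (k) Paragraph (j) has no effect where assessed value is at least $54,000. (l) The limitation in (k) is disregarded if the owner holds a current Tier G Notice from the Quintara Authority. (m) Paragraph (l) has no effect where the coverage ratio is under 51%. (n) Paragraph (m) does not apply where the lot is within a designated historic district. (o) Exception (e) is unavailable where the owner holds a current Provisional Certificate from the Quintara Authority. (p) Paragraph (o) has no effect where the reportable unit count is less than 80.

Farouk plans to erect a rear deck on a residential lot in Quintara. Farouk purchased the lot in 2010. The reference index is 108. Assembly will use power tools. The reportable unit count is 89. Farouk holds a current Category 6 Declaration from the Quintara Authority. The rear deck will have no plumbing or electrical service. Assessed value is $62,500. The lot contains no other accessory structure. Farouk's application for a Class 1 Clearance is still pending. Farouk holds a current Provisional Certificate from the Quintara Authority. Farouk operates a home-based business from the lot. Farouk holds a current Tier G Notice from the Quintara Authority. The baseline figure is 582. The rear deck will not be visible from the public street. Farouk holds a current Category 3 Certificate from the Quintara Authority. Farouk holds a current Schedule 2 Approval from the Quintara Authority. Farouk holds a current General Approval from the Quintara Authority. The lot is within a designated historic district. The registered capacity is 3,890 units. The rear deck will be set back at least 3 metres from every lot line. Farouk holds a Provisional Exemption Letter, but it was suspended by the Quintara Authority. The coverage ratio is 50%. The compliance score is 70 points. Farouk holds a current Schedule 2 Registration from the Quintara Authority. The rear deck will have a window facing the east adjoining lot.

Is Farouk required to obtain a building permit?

Yes — Farouk must obtain a building permit.

Exception (a): a current General Approval is held; the lot has no other accessory structure — every condition holds. But applying paragraphs (f)–(g): (f) applies — a current Schedule 2 Approval is held. (g) is not engaged (the compliance score is 70 points, not under 62 points), so (f) stands. So (a) is unavailable.
Exception (b) fails — there is no Provisional Exemption Letter in force.
All of (c)'s requirements are met (a current Schedule 2 Registration is held; the structure will not be visible from the street; the reference index is 108, less than the 125 limit). However, paragraphs (h)–(n) must be considered: (h) operates against (c): a home-based business operates on the lot. (i) operates (a current Category 3 Certificate is held), but is overridden by (j): (j) applies — the registered capacity is 3,890 units, less than the 4,670 units limit. (k) is triggered (assessed value is $62,500, meeting the $54,000 threshold), but is itself disapplied by (l): (l) operates against (k): a current Tier G Notice is held. (m) operates (the coverage ratio is 50%, under the 51% limit), but yields to (n): (n) operates against (m): the lot is in a historic district. (c) is therefore removed.
Exception (d) does not apply: assembly uses power tools.
Exception (e) fails — no current Class 1 Clearance is held.
No exception applies. The general rule governs.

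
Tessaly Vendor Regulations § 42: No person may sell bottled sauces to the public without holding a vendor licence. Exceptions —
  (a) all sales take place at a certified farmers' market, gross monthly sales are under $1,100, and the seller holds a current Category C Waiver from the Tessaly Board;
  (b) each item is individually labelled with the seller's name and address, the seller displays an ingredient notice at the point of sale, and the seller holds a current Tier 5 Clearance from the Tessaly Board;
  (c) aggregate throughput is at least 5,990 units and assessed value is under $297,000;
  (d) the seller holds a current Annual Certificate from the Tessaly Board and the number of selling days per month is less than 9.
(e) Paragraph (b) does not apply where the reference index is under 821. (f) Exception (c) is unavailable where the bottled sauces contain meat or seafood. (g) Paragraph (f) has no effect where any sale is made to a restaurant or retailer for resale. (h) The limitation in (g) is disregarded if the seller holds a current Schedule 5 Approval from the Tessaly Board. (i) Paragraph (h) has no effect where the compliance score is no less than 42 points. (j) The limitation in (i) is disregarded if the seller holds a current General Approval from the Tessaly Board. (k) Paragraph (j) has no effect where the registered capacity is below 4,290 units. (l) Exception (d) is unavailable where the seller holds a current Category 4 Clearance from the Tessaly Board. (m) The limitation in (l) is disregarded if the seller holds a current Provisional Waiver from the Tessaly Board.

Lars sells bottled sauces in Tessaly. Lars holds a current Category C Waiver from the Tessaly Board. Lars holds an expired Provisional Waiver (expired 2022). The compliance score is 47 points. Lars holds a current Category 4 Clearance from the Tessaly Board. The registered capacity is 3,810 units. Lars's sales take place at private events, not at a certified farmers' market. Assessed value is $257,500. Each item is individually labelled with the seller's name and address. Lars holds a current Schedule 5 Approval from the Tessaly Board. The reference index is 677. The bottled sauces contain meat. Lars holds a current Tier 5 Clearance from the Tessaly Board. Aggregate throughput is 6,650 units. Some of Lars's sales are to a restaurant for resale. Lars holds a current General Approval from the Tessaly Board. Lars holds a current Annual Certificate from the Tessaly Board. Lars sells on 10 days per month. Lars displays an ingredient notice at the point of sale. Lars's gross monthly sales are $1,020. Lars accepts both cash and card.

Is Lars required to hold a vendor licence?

No — exception (c) applies; Lars is not required to hold a vendor licence.

Exception (a) fails — sales are at private events, not a certified farmers' market.
Exception (b) is satisfied on its face — items are individually labelled; an ingredient notice is displayed; a current Tier 5 Clearance is held. But: (e) operates against (b): the reference index is 677, under the 821 limit. So (b) is unavailable.
Exception (c): aggregate throughput is 6,650 units, meeting the 5,990 units threshold; assessed value is $257,500, under the $297,000 limit — every condition holds. Considering the limiting provisions: (f) operates (the bottled sauces contain meat), but is set aside by (g): (g) operates against (f): some sales are to a restaurant for resale. (h) would limit (g) — a current Schedule 5 Approval is held — but (i) sets (h) aside: (i) operates against (h): the compliance score is 47 points, meeting the 42 points threshold. (j) would limit (i) — a current General Approval is held — but (k) sets (j) aside: (k) applies — the registered capacity is 3,810 units, below the 4,290 units limit. (c) remains available.
Exception (d) does not apply: the number of selling days per month is 10, not less than 9.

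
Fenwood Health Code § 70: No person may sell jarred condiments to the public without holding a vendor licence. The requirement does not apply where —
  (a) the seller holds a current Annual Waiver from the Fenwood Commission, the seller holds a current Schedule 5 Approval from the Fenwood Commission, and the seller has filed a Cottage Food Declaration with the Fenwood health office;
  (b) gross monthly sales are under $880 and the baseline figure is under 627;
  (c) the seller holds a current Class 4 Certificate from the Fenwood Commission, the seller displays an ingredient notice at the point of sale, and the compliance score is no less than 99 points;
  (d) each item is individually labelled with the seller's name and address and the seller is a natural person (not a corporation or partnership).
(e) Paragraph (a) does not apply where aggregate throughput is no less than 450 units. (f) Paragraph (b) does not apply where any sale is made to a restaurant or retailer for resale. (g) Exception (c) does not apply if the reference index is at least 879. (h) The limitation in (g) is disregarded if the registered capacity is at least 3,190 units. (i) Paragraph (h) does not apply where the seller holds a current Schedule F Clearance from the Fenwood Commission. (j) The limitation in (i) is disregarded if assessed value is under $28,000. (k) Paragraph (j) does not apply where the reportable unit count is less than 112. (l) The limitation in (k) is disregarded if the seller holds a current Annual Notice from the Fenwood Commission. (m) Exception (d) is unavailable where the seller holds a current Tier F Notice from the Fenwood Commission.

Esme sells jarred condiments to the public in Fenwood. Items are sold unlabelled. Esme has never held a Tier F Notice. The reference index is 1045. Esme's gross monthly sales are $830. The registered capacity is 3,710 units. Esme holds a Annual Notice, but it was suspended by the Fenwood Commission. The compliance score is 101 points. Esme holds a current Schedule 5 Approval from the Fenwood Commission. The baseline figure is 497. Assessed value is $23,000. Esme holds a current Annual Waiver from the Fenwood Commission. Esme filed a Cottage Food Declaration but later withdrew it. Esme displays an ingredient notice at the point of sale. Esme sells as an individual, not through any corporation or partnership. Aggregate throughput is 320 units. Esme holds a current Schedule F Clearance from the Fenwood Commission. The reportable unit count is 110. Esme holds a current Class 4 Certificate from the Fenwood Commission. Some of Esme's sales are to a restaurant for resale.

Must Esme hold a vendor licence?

Exception (a) requires that the seller has filed a Cottage Food Declaration with the Fenwood health office; but the Cottage Food Declaration was withdrawn, so (a) is unavailable.
Exception (b) is satisfied on its face — gross monthly sales are $830, under the $880 limit; the baseline figure is 497, under the 627 limit. Turning to paragraph (f): (f) operates against (b): some sales are to a restaurant for resale. So (b) is unavailable.
Exception (c) is satisfied on its face — a current Class 4 Certificate is held; an ingredient notice is displayed; the compliance score is 101 points, meeting the 99 points threshold. But: (g) operates against (c): the reference index is 1,045, meeting the 879 threshold. (h) is engaged (the registered capacity is 3,710 units, meeting the 3,190 units threshold), but yields to (i): (i) operates against (h): a current Schedule F Clearance is held. (j) would limit (i) — assessed value is $23,000, under the $28,000 limit — but (k) sets (j) aside: (k) operates against (j): the reportable unit count is 110, less than the 112 limit. (l) is inapplicable (the Annual Notice is not current), so (k) stands. (c) is therefore removed.
Exception (d) does not apply: items are sold unlabelled.
No exception applies. The general rule governs.

Yes — Esme must hold a vendor licence.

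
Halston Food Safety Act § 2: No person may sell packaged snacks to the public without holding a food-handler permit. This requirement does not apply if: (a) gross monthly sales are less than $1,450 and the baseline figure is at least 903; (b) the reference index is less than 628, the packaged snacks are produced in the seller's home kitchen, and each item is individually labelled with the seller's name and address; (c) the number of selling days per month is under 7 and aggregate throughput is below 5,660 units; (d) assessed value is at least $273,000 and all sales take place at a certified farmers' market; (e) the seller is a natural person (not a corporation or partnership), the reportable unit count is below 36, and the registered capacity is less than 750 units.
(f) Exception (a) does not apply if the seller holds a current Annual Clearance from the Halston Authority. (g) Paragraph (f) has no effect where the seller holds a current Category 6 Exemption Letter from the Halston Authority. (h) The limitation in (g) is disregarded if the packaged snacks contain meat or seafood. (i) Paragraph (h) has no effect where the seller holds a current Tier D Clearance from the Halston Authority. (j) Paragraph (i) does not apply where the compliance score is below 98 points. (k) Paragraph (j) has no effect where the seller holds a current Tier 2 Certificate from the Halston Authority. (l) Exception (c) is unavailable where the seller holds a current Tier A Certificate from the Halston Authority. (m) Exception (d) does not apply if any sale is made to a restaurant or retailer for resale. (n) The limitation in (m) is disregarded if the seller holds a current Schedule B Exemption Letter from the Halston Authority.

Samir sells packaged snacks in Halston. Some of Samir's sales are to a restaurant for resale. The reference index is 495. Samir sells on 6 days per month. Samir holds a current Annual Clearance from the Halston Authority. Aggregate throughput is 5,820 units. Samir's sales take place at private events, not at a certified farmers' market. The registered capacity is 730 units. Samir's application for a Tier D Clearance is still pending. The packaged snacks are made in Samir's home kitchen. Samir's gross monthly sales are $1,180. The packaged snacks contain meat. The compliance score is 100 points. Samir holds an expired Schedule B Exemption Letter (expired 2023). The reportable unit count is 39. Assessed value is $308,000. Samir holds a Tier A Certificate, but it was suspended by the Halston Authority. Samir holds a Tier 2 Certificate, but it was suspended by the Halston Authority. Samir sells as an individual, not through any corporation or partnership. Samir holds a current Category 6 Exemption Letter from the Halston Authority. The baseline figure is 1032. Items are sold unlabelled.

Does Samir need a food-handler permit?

Yes — Samir must hold a food-handler permit.

All of (a)'s requirements are met (gross monthly sales are $1,180, less than the $1,450 limit; the baseline figure is 1,032, meeting the 903 threshold). But applying paragraphs (f)–(k): (f) operates against (a): a current Annual Clearance is held. (g) would limit (f) — a current Category 6 Exemption Letter is held — but (h) sets (g) aside: (h) operates against (g): the packaged snacks contain meat. (i) does not operate here (no current Tier D Clearance is held), so (h) stands. Exception (a) does not apply.
Exception (b) fails — items are sold unlabelled.
Exception (c) requires that aggregate throughput is below 5,660 units; but aggregate throughput is 5,820 units, not below 5,660 units, so (c) is unavailable.
Exception (d) fails — sales are at private events, not a certified farmers' market.
Exception (e) does not apply: the reportable unit count is 39, not below 36.
No exception applies. The general rule governs.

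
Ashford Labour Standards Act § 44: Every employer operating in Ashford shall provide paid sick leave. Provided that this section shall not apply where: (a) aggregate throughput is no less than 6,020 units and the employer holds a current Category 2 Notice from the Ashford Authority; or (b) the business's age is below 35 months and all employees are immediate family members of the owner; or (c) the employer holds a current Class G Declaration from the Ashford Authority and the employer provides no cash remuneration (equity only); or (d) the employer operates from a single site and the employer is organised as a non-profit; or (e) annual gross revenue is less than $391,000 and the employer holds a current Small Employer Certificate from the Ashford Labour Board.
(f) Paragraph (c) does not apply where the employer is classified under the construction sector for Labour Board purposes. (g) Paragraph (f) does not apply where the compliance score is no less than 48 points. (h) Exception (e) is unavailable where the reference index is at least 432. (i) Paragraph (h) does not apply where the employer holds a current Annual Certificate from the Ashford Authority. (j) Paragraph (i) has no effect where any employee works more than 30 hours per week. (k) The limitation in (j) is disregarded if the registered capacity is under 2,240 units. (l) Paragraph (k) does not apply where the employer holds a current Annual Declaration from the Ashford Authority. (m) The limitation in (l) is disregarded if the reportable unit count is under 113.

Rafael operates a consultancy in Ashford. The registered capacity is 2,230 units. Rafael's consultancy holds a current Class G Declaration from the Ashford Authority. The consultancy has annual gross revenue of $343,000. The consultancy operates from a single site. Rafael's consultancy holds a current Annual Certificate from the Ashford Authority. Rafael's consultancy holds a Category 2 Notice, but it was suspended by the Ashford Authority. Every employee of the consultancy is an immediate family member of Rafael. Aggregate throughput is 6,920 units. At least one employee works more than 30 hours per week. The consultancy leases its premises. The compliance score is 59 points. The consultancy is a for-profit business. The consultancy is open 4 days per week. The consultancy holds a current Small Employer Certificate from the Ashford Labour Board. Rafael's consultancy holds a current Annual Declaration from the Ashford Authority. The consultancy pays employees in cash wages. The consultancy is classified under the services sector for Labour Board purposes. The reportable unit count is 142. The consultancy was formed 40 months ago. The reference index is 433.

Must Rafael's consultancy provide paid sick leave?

Exception (a) does not apply: no current Category 2 Notice is held.
Exception (b) fails — the business's age is 40 months, not below 35 months.
Exception (c) fails — employees are paid cash wages.
Exception (d) requires that the employer is organised as a non-profit; but the employer is for-profit, so (d) is unavailable.
Exception (e)'s conditions are all satisfied: annual gross revenue is $343,000, less than the $391,000 limit; a current Small Employer Certificate is held. Turning to paragraphs (h)–(m): (h) is triggered — the reference index is 433, meeting the 432 threshold. (i) applies (a current Annual Certificate is held), but yields to (j): (j) operates — at least one employee exceeds 30 hours/week. (k) would limit (j) — the registered capacity is 2,230 units, under the 2,240 units limit — but (l) sets (k) aside: (l) operates against (k): a current Annual Declaration is held. (m), which would lift (l), is inapplicable — the reportable unit count is 142, not under 113. Exception (e) does not apply.
No exception is made out. Rafael's consultancy falls within the general rule.

Yes — Rafael's consultancy must provide paid sick leave.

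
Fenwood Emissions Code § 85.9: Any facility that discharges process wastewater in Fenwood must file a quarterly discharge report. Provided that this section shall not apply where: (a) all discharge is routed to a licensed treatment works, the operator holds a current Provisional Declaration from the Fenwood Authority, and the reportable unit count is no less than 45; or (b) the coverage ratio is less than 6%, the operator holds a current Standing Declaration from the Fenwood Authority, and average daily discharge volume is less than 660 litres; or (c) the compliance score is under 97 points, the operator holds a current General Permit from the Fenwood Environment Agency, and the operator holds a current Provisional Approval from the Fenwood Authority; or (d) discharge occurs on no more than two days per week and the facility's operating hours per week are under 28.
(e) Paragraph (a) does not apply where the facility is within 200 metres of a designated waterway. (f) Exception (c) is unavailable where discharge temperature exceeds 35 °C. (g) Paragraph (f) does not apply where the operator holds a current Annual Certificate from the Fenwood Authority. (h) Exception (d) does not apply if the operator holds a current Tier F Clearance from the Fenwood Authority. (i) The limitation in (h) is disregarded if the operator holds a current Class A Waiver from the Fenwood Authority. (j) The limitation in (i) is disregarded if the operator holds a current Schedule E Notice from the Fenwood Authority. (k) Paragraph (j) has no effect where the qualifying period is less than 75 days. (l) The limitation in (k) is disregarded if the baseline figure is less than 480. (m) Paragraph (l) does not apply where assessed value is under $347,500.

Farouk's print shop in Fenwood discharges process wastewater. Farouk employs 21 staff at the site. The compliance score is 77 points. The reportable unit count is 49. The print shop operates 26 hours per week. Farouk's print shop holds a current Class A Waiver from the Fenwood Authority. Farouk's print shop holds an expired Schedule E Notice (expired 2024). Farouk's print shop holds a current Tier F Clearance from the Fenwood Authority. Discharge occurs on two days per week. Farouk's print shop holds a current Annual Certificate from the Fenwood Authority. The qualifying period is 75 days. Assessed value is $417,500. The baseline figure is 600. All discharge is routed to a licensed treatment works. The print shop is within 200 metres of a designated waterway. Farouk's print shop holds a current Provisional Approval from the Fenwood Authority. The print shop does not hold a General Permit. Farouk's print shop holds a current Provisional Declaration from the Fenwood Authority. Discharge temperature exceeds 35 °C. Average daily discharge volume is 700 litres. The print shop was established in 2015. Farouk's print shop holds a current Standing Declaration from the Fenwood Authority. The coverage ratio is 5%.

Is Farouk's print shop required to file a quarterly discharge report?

No — exception (d) applies; Farouk's print shop is not required to file a quarterly discharge report.

All of (a)'s requirements are met (discharge is routed to a licensed treatment works; a current Provisional Declaration is held; the reportable unit count is 49, meeting the 45 threshold). Turning to paragraph (e): (e) is engaged — the print shop is within 200 m of a designated waterway. (a) is therefore removed.
Exception (b) requires that average daily discharge volume is less than 660 litres; but average daily discharge volume is 700 litres, not less than 660 litres, so (b) is unavailable.
Exception (c) does not apply: no General Permit is held.
Exception (d) is satisfied on its face — discharge occurs on no more than two days per week; the facility's operating hours per week are 26, under the 28 limit. Considering the limiting provisions: (h) would limit (d) — a current Tier F Clearance is held — but (i) sets (h) aside: (i) operates against (h): a current Class A Waiver is held. (j), which would lift (i), is not engaged — the Schedule E Notice is not current. Exception (d) stands.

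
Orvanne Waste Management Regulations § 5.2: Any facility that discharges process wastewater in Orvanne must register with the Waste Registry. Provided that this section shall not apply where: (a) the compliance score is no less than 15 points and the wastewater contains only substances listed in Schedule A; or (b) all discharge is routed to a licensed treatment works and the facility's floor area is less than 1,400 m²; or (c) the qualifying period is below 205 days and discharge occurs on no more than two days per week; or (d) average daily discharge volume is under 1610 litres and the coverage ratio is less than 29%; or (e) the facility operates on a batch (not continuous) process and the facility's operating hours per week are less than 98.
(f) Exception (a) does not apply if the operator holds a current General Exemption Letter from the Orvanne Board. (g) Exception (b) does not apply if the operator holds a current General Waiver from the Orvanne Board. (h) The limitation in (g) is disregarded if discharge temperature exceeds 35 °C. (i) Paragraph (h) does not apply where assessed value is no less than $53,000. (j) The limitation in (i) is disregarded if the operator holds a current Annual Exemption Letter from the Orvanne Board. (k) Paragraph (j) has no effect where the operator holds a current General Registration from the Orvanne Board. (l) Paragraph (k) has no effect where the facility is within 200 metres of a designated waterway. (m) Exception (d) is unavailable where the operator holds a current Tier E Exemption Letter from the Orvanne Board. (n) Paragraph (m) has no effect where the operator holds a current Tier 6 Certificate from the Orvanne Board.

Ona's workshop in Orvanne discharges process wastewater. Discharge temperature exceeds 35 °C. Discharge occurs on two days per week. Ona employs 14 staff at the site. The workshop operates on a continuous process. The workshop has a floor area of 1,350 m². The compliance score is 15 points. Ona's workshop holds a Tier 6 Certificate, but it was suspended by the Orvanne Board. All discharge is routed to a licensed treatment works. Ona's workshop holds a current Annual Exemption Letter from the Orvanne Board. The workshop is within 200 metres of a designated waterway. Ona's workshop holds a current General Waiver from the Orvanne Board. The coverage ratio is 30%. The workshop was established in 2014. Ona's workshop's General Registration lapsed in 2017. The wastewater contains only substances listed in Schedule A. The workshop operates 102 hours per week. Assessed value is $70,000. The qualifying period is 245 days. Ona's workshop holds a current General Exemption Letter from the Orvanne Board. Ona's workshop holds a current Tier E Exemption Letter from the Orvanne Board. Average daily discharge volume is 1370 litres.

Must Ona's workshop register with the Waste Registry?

Exception (a): the compliance score is 15 points, meeting the 15 points threshold; the wastewater is Schedule-A-only — every condition holds. However, paragraph (f) must be considered: (f) operates — a current General Exemption Letter is held. Exception (a) does not apply.
Exception (b)'s conditions are all satisfied: discharge is routed to a licensed treatment works; the facility's floor area is 1,350 m², less than the 1,400 m² limit. As to paragraphs (g)–(l): (g) is engaged (a current General Waiver is held), but is overridden by (h): (h) applies — discharge temperature exceeds 35 °C. (i) would limit (h) — assessed value is $70,000, meeting the $53,000 threshold — but (j) sets (i) aside: (j) operates against (i): a current Annual Exemption Letter is held. (k), which would lift (j), is not engaged — there is no General Registration in force. (b) remains available.
Exception (c) fails — the qualifying period is 245 days, not below 205 days.
Exception (d) requires that the coverage ratio is less than 29%; but the coverage ratio is 30%, not less than 29%, so (d) is unavailable.
Exception (e) does not apply: the facility operates on a continuous process.

No — exception (b) applies; Ona's workshop is not required to register with the Waste Registry.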